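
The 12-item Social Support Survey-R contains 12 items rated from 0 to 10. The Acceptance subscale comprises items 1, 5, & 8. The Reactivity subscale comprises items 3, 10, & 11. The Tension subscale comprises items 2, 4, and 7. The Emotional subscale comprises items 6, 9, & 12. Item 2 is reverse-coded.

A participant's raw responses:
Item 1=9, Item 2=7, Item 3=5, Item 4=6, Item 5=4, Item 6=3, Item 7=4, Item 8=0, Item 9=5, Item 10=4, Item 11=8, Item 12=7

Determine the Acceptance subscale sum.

Acceptance items: 1, 5, 8.
  item 1: 9
  item 5: 4
  item 8: 0
Sum = 9 + 4 + 0 = 13

13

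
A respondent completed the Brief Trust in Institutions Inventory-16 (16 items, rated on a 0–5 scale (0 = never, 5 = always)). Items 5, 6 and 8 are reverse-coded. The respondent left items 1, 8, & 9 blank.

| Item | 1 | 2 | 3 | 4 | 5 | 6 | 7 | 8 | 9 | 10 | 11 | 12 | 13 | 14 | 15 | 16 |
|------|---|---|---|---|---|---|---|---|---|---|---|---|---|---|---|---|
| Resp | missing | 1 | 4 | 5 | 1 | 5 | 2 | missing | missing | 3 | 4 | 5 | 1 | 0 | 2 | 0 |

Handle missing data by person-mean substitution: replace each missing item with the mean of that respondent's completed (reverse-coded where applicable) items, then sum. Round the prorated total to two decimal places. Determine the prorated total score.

Reverse-coded (reverse-coded value = 5 − response):
  item 5: 5 − 1 = 4
  item 6: 5 − 5 = 0
Completed scored items (13 of 16): 1, 4, 5, 4, 0, 2, 3, 4, 5, 1, 0, 2, 0; sum = 31.
Person mean = 31 / 13 ≈ 2.3846
Prorated total = (31 / 13) × 16 = 38.15 (to 2 dp)

38.15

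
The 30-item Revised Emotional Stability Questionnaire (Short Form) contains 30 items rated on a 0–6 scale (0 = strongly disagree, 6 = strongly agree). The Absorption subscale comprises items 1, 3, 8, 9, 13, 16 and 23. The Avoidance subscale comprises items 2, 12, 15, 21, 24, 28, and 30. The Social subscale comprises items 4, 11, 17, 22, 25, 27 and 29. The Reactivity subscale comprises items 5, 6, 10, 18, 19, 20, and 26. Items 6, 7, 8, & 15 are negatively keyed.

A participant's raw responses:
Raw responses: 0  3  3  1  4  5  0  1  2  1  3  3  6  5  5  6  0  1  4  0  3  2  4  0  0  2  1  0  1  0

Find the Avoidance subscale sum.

Avoidance items: 2, 12, 15, 21, 24, 28, 30.
Of these, item 15 is negatively keyed; on a 0–6 scale, reversed = 6 − raw.
  item 2: 3
  item 12: 3
  item 15: 6 − 5 = 1
  item 21: 3
  item 24: 0
  item 28: 0
  item 30: 0
Sum = 3 + 3 + 1 + 3 + 0 + 0 + 0 = 10

10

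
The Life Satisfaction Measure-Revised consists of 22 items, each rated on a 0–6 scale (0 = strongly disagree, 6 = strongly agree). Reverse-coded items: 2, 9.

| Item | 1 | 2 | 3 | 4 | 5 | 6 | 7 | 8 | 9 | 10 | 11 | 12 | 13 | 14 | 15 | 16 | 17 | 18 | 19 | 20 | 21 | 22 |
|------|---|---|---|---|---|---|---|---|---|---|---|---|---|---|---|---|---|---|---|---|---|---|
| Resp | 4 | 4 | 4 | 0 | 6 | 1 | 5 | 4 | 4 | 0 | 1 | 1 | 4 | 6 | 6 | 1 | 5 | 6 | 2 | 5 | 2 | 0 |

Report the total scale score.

Raw sum = 71. Reverse-coded items: 2, 9; their raw sum = 8.
Each reversal replaces raw with 6 − raw, changing the total by 6 − 2·raw per item.
Total = 71 + 2·6 − 2·8 = 71 + 12 − 16 = 67

67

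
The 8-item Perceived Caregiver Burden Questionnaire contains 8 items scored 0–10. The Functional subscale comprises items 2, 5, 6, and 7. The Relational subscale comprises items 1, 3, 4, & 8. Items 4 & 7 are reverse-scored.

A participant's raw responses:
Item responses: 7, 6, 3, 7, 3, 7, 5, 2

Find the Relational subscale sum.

15

Relational items: 1, 3, 4, 8.
Of these, item 4 is reverse-scored; on a 0–10 scale, reversed = 10 − raw.
  item 1: 7
  item 3: 3
  item 4: 10 − 7 = 3
  item 8: 2
Sum = 7 + 3 + 3 + 2 = 15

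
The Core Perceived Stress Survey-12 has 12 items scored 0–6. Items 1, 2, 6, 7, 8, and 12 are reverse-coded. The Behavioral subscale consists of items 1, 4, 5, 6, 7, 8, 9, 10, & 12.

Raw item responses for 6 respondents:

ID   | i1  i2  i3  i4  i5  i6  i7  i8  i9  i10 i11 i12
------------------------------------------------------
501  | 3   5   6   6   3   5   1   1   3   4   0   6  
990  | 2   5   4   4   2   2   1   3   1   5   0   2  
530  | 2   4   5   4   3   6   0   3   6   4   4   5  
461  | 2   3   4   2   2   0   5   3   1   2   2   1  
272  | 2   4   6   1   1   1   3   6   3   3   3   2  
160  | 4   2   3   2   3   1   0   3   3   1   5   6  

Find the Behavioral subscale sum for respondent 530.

Respondent 530 raw: 2, 4, 5, 4, 3, 6, 0, 3, 6, 4, 4, 5.
Behavioral items: 1, 4, 5, 6, 7, 8, 9, 10, 12.
Reverse-coded (reversed = (0+6) − raw = 6 − raw):
  item 1: 6 − 2 = 4
  item 4: 4
  item 5: 3
  item 6: 6 − 6 = 0
  item 7: 6 − 0 = 6
  item 8: 6 − 3 = 3
  item 9: 6
  item 10: 4
  item 12: 6 − 5 = 1
Sum = 4 + 4 + 3 + 0 + 6 + 3 + 6 + 4 + 1 = 31

31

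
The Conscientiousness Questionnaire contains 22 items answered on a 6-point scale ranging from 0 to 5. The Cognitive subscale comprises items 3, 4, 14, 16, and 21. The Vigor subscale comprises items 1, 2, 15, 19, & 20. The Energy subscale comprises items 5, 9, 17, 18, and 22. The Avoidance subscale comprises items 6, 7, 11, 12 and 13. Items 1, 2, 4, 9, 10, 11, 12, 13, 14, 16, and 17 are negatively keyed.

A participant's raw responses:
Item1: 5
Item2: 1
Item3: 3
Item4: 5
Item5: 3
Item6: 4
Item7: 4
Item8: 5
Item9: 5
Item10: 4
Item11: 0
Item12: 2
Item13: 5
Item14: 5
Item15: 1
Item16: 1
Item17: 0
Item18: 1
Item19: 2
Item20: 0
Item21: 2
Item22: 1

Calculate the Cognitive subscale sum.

Cognitive items: 3, 4, 14, 16, 21.
Of these, items 4, 14, & 16 are negatively keyed; on a 0–5 scale, reversed = 5 − raw.
  item 3: 3
  item 4: 5 − 5 = 0
  item 14: 5 − 5 = 0
  item 16: 5 − 1 = 4
  item 21: 2
Sum = 3 + 0 + 0 + 4 + 2 = 9

9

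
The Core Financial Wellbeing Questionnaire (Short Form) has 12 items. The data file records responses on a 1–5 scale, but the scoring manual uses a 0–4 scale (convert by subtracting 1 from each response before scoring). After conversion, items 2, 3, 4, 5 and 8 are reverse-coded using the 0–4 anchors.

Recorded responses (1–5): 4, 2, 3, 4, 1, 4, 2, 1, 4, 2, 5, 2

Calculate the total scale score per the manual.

30

Convert to 0–4: 3, 1, 2, 3, 0, 3, 1, 0, 3, 1, 4, 1
Reverse-coded (reversed = (0+4) − raw = 4 − raw):
  item 2: 4 − 1 = 3
  item 3: 4 − 2 = 2
  item 4: 4 − 3 = 1
  item 5: 4 − 0 = 4
  item 8: 4 − 0 = 4
Scored: 3, 3, 2, 1, 4, 3, 1, 4, 3, 1, 4, 1
Total = 30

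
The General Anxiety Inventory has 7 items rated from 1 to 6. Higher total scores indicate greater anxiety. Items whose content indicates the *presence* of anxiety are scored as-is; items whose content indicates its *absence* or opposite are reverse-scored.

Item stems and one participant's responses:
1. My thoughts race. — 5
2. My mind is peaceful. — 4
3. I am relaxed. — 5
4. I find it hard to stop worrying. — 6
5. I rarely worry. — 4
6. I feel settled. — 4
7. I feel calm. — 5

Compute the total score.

Items 2, 3, 5, 6, 7 describe the absence/opposite of anxiety → reverse-score.
reverse-coded value = 7 − response.
  item 1: 5
  item 2: 7 − 4 = 3
  item 3: 7 − 5 = 2
  item 4: 6
  item 5: 7 − 4 = 3
  item 6: 7 − 4 = 3
  item 7: 7 − 5 = 2
Total = 5 + 3 + 2 + 6 + 3 + 3 + 2 = 24

24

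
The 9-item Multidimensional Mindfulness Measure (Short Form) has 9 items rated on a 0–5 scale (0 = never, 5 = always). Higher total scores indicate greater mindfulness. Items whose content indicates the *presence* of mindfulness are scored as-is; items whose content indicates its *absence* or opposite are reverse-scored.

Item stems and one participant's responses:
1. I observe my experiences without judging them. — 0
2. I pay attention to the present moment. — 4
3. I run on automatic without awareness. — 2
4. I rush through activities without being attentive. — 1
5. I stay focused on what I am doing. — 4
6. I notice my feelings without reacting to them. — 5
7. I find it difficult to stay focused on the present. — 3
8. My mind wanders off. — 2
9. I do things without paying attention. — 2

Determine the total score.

Items 3, 4, 7, 8, 9 describe the absence/opposite of mindfulness → reverse-score.
reverse-coded value = 5 − response.
  item 1: 0
  item 2: 4
  item 3: 5 − 2 = 3
  item 4: 5 − 1 = 4
  item 5: 4
  item 6: 5
  item 7: 5 − 3 = 2
  item 8: 5 − 2 = 3
  item 9: 5 − 2 = 3
Total = 0 + 4 + 3 + 4 + 4 + 5 + 2 + 3 + 3 = 28

28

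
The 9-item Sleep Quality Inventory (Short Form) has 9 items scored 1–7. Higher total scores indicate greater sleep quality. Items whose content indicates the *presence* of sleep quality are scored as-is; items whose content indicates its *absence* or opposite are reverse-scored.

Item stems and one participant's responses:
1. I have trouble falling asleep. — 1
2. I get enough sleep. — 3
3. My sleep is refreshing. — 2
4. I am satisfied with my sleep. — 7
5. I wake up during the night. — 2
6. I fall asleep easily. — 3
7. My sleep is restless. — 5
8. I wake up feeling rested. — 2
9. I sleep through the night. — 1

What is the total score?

Items 1, 5, 7 describe the absence/opposite of sleep quality → reverse-score.
reversed = (1+7) − raw = 8 − raw.
  item 1: 8 − 1 = 7
  item 2: 3
  item 3: 2
  item 4: 7
  item 5: 8 − 2 = 6
  item 6: 3
  item 7: 8 − 5 = 3
  item 8: 2
  item 9: 1
Total = 7 + 3 + 2 + 7 + 6 + 3 + 3 + 2 + 1 = 34

34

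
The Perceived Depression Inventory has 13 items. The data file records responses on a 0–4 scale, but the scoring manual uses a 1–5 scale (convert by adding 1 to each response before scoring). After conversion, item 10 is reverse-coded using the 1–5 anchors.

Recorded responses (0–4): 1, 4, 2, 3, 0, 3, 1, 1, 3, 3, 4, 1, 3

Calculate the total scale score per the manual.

40

Convert to 1–5: 2, 5, 3, 4, 1, 4, 2, 2, 4, 4, 5, 2, 4
Reverse-coded (reverse-coded value = 6 − response):
  item 10: 6 − 4 = 2
Scored: 2, 5, 3, 4, 1, 4, 2, 2, 4, 2, 5, 2, 4
Total = 40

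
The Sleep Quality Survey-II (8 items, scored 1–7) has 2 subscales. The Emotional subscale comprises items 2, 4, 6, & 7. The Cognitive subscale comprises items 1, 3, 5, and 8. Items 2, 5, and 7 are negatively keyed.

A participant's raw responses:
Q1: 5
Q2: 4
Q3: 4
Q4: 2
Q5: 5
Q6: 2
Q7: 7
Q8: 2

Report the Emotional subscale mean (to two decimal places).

Emotional items: 2, 4, 6, 7.
Of these, items 2 & 7 are negatively keyed; reverse-coded value = 8 − response.
  item 2: 8 − 4 = 4
  item 4: 2
  item 6: 2
  item 7: 8 − 7 = 1
Sum = 4 + 2 + 2 + 1 = 9
Mean = 9 / 4 = 2.25

2.25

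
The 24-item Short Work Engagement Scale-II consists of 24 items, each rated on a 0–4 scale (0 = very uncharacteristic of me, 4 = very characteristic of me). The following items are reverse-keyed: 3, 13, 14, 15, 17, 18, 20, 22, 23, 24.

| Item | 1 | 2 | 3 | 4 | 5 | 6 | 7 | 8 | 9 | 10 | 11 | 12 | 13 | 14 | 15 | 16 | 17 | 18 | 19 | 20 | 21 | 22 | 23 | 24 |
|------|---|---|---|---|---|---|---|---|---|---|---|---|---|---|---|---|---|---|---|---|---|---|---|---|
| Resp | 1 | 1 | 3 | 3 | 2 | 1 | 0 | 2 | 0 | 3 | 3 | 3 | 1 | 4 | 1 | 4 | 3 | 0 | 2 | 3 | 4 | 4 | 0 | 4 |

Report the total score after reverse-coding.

46

Raw sum = 52. Reverse-keyed items: 3, 13, 14, 15, 17, 18, 20, 22, 23, 24; their raw sum = 23.
Each reversal replaces raw with 4 − raw, changing the total by 4 − 2·raw per item.
Total = 52 + 10·4 − 2·23 = 52 + 40 − 46 = 46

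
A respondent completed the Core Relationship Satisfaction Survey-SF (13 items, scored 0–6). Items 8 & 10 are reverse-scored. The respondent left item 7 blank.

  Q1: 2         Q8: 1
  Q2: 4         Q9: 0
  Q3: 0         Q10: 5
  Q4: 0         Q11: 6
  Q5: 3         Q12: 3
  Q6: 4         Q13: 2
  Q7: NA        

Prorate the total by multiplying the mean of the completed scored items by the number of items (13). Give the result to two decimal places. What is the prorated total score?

Reverse-coded (reversed = (0+6) − raw = 6 − raw):
  item 8: 6 − 1 = 5
  item 10: 6 − 5 = 1
Completed scored items (12 of 13): 2, 4, 0, 0, 3, 4, 5, 0, 1, 6, 3, 2; sum = 30.
Person mean = 30 / 12 ≈ 2.5000
Prorated total = (30 / 12) × 13 = 32.50 (to 2 dp)

32.50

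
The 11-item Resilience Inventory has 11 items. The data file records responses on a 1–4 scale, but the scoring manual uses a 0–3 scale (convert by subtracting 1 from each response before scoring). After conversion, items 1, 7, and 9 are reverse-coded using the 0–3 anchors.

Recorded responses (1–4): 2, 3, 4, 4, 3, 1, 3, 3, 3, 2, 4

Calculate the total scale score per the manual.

Convert to 0–3: 1, 2, 3, 3, 2, 0, 2, 2, 2, 1, 3
Reverse-coded (reversed = (0+3) − raw = 3 − raw):
  item 1: 3 − 1 = 2
  item 7: 3 − 2 = 1
  item 9: 3 − 2 = 1
Scored: 2, 2, 3, 3, 2, 0, 1, 2, 1, 1, 3
Total = 20

20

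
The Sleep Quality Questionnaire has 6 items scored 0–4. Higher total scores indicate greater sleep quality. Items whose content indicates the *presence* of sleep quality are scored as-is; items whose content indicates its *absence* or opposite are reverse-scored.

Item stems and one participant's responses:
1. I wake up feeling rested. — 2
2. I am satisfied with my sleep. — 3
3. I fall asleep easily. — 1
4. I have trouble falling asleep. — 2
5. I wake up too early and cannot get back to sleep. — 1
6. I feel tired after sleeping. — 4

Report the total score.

Items 4, 5, 6 describe the absence/opposite of sleep quality → reverse-score.
on a 0–4 scale, reversed = 4 − raw.
  item 1: 2
  item 2: 3
  item 3: 1
  item 4: 4 − 2 = 2
  item 5: 4 − 1 = 3
  item 6: 4 − 4 = 0
Total = 2 + 3 + 1 + 2 + 3 + 0 = 11

11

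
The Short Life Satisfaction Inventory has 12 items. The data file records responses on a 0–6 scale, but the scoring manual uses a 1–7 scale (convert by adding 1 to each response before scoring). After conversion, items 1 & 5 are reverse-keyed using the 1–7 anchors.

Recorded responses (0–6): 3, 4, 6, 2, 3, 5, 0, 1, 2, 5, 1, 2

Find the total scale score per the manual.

Convert to 1–7: 4, 5, 7, 3, 4, 6, 1, 2, 3, 6, 2, 3
Reverse-coded (reversed = (1+7) − raw = 8 − raw):
  item 1: 8 − 4 = 4
  item 5: 8 − 4 = 4
Scored: 4, 5, 7, 3, 4, 6, 1, 2, 3, 6, 2, 3
Total = 46

46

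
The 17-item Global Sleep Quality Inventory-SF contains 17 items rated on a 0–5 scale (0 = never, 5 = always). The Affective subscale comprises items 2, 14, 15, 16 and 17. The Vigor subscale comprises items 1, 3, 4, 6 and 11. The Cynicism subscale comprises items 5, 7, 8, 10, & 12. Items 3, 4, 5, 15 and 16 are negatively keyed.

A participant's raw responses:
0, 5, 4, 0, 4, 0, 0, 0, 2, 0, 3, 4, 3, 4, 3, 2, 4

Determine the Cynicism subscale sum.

Cynicism items: 5, 7, 8, 10, 12.
Of these, item 5 is negatively keyed; reverse-coded value = 5 − response.
  item 5: 5 − 4 = 1
  item 7: 0
  item 8: 0
  item 10: 0
  item 12: 4
Sum = 1 + 0 + 0 + 0 + 4 = 5

5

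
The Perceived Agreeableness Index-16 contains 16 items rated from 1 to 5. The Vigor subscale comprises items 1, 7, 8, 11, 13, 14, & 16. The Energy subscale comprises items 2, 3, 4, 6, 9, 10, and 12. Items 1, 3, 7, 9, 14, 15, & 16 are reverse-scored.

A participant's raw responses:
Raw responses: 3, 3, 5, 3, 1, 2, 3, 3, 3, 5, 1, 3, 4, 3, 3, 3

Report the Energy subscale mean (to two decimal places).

Energy items: 2, 3, 4, 6, 9, 10, 12.
Of these, items 3 and 9 are reverse-scored; on a 1–5 scale, reversed = 6 − raw.
  item 2: 3
  item 3: 6 − 5 = 1
  item 4: 3
  item 6: 2
  item 9: 6 − 3 = 3
  item 10: 5
  item 12: 3
Sum = 3 + 1 + 3 + 2 + 3 + 5 + 3 = 20
Mean = 20 / 7 = 2.86

2.86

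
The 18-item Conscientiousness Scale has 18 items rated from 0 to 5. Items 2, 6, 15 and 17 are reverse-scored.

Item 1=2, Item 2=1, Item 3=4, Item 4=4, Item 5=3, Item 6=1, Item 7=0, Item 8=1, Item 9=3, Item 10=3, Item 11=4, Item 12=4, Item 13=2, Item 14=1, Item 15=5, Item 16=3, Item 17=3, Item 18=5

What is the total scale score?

49

Reversing items 2, 6, 15 and 17 with 5 − raw:
Total = 2 + (5−1) + 4 + 4 + 3 + (5−1) + 0 + 1 + 3 + 3 + 4 + 4 + 2 + 1 + (5−5) + 3 + (5−3) + 5
      = 2 + 4 + 4 + 4 + 3 + 4 + 0 + 1 + 3 + 3 + 4 + 4 + 2 + 1 + 0 + 3 + 2 + 5 = 49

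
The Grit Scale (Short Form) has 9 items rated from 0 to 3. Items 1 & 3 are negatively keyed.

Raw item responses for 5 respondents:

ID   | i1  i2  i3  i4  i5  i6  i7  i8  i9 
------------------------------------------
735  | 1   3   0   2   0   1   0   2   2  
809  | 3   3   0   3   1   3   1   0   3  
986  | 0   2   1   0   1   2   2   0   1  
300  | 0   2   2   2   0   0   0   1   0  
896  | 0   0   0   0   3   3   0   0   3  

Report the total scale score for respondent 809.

17

Respondent 809 raw: 3, 3, 0, 3, 1, 3, 1, 0, 3.
Reverse-coded (reverse-coded value = 3 − response):
  item 1: 3 − 3 = 0
  item 2: 3
  item 3: 3 − 0 = 3
  item 4: 3
  item 5: 1
  item 6: 3
  item 7: 1
  item 8: 0
  item 9: 3
Sum = 0 + 3 + 3 + 3 + 1 + 3 + 1 + 0 + 3 = 17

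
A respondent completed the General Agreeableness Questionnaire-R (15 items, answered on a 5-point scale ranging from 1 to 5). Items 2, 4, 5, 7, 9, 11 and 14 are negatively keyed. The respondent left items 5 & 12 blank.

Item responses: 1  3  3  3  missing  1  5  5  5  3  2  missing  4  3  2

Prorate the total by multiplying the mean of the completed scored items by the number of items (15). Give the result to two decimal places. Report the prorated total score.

Reverse-coded (reverse-coded value = 6 − response):
  item 2: 6 − 3 = 3
  item 4: 6 − 3 = 3
  item 7: 6 − 5 = 1
  item 9: 6 − 5 = 1
  item 11: 6 − 2 = 4
  item 14: 6 − 3 = 3
Completed scored items (13 of 15): 1, 3, 3, 3, 1, 1, 5, 1, 3, 4, 4, 3, 2; sum = 34.
Person mean = 34 / 13 ≈ 2.6154
Prorated total = (34 / 13) × 15 = 39.23 (to 2 dp)

39.23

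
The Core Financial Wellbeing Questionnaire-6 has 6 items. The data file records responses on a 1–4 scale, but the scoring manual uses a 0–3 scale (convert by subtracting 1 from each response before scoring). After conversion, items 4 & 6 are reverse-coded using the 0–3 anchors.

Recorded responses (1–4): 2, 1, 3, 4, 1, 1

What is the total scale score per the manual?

Convert to 0–3: 1, 0, 2, 3, 0, 0
Reverse-coded (reversed = (0+3) − raw = 3 − raw):
  item 4: 3 − 3 = 0
  item 6: 3 − 0 = 3
Scored: 1, 0, 2, 0, 0, 3
Total = 6

6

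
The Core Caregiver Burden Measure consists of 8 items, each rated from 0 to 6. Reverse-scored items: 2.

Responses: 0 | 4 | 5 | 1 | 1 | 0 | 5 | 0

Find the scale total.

Reverse-coded items (reverse-coded value = 6 − response):
  item 2: 6 − 4 = 2
After reverse-coding: 0, 2, 5, 1, 1, 0, 5, 0
Total = 0 + 2 + 5 + 1 + 1 + 0 + 5 + 0 = 14

14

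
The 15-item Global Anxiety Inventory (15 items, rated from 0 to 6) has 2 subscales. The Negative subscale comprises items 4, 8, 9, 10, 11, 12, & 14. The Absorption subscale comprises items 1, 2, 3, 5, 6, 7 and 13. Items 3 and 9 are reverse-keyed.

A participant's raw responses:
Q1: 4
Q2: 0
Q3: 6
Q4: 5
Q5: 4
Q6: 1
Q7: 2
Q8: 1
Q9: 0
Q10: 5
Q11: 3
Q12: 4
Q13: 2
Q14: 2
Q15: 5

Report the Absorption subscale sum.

13

Absorption items: 1, 2, 3, 5, 6, 7, 13.
Of these, item 3 is reverse-keyed; reverse-coded value = 6 − response.
  item 1: 4
  item 2: 0
  item 3: 6 − 6 = 0
  item 5: 4
  item 6: 1
  item 7: 2
  item 13: 2
Sum = 4 + 0 + 0 + 4 + 1 + 2 + 2 = 13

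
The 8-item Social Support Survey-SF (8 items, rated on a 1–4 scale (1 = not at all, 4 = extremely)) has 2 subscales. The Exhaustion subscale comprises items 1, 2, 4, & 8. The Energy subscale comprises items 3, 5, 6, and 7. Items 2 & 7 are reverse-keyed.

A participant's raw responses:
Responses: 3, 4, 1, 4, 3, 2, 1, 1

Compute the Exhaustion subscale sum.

Exhaustion items: 1, 2, 4, 8.
Of these, item 2 is reverse-keyed; reversed = (1+4) − raw = 5 − raw.
  item 1: 3
  item 2: 5 − 4 = 1
  item 4: 4
  item 8: 1
Sum = 3 + 1 + 4 + 1 = 9

9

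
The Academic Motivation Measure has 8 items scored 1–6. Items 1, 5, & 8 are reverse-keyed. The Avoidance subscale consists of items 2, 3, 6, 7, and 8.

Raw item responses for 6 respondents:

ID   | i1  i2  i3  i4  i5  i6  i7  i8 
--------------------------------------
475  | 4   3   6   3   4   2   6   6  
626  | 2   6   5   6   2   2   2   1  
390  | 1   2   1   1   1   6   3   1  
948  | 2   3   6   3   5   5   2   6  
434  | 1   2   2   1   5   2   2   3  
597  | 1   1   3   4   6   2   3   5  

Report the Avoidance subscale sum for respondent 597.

11

Respondent 597 raw: 1, 1, 3, 4, 6, 2, 3, 5.
Avoidance items: 2, 3, 6, 7, 8.
Reverse-coded (reversed = (1+6) − raw = 7 − raw):
  item 2: 1
  item 3: 3
  item 6: 2
  item 7: 3
  item 8: 7 − 5 = 2
Sum = 1 + 3 + 2 + 3 + 2 = 11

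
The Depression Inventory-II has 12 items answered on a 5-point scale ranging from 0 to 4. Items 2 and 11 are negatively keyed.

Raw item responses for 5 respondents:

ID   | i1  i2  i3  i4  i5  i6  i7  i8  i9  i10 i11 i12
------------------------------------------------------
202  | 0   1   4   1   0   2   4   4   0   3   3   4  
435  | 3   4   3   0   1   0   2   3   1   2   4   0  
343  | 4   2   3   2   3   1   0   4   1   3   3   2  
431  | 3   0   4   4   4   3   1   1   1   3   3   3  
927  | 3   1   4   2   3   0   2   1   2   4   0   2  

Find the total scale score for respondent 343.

Respondent 343 raw: 4, 2, 3, 2, 3, 1, 0, 4, 1, 3, 3, 2.
Reverse-coded (reverse-coded value = 4 − response):
  item 1: 4
  item 2: 4 − 2 = 2
  item 3: 3
  item 4: 2
  item 5: 3
  item 6: 1
  item 7: 0
  item 8: 4
  item 9: 1
  item 10: 3
  item 11: 4 − 3 = 1
  item 12: 2
Sum = 4 + 2 + 3 + 2 + 3 + 1 + 0 + 4 + 1 + 3 + 1 + 2 = 26

26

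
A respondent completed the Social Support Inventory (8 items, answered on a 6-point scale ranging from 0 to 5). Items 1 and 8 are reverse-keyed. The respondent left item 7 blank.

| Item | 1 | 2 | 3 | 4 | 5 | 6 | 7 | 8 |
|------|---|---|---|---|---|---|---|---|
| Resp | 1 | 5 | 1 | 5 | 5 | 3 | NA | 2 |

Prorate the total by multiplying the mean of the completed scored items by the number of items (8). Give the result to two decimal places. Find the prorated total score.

29.71

Reverse-coded (reverse-coded value = 5 − response):
  item 1: 5 − 1 = 4
  item 8: 5 − 2 = 3
Completed scored items (7 of 8): 4, 5, 1, 5, 5, 3, 3; sum = 26.
Person mean = 26 / 7 ≈ 3.7143
Prorated total = (26 / 7) × 8 = 29.71 (to 2 dp)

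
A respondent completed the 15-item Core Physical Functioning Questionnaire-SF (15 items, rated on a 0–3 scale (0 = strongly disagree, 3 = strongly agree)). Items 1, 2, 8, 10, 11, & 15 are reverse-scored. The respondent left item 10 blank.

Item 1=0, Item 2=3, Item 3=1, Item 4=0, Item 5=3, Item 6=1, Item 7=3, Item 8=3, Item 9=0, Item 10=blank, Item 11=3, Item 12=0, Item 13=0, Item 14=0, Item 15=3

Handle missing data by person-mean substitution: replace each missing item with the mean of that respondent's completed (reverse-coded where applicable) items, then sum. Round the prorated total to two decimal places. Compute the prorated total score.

11.79

Reverse-coded (reversed = (0+3) − raw = 3 − raw):
  item 1: 3 − 0 = 3
  item 2: 3 − 3 = 0
  item 8: 3 − 3 = 0
  item 11: 3 − 3 = 0
  item 15: 3 − 3 = 0
Completed scored items (14 of 15): 3, 0, 1, 0, 3, 1, 3, 0, 0, 0, 0, 0, 0, 0; sum = 11.
Person mean = 11 / 14 ≈ 0.7857
Prorated total = (11 / 14) × 15 = 11.79 (to 2 dp)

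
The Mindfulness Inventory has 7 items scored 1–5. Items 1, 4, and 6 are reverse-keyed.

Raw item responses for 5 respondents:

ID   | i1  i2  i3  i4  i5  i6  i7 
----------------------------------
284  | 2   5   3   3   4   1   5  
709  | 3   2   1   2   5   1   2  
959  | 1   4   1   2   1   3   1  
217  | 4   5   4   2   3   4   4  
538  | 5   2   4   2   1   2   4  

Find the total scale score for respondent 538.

20

Respondent 538 raw: 5, 2, 4, 2, 1, 2, 4.
Reverse-coded (reversed = (1+5) − raw = 6 − raw):
  item 1: 6 − 5 = 1
  item 2: 2
  item 3: 4
  item 4: 6 − 2 = 4
  item 5: 1
  item 6: 6 − 2 = 4
  item 7: 4
Sum = 1 + 2 + 4 + 4 + 1 + 4 + 4 = 20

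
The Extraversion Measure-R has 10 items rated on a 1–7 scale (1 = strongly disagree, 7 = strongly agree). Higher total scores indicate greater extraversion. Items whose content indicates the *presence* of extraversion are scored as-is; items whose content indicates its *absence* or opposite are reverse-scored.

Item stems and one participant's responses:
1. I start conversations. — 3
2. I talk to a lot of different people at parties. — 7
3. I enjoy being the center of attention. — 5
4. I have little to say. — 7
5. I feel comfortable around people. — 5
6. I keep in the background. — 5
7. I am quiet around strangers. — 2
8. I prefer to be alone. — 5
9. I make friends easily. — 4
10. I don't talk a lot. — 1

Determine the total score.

44

Items 4, 6, 7, 8, 10 describe the absence/opposite of extraversion → reverse-score.
on a 1–7 scale, reversed = 8 − raw.
  item 1: 3
  item 2: 7
  item 3: 5
  item 4: 8 − 7 = 1
  item 5: 5
  item 6: 8 − 5 = 3
  item 7: 8 − 2 = 6
  item 8: 8 − 5 = 3
  item 9: 4
  item 10: 8 − 1 = 7
Total = 3 + 7 + 5 + 1 + 5 + 3 + 6 + 3 + 4 + 7 = 44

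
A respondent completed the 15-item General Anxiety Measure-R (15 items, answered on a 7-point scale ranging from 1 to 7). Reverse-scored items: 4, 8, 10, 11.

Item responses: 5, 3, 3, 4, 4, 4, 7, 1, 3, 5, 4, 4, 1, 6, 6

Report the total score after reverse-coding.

64

Raw sum = 60. Reverse-scored items: 4, 8, 10, 11; their raw sum = 14.
Each reversal replaces raw with 8 − raw, changing the total by 8 − 2·raw per item.
Total = 60 + 4·8 − 2·14 = 60 + 32 − 28 = 64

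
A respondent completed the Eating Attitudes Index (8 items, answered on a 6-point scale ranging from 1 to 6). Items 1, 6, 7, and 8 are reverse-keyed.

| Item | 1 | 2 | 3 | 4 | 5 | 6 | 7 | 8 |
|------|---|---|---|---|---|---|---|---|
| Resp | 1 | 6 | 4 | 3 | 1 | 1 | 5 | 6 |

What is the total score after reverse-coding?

Reverse-keyed items use 7 − raw:
  item 1: 7 − 1 = 6
  item 6: 7 − 1 = 6
  item 7: 7 − 5 = 2
  item 8: 7 − 6 = 1
Scored items: 6, 6, 4, 3, 1, 6, 2, 1
Total = 6 + 6 + 4 + 3 + 1 + 6 + 2 + 1 = 29

29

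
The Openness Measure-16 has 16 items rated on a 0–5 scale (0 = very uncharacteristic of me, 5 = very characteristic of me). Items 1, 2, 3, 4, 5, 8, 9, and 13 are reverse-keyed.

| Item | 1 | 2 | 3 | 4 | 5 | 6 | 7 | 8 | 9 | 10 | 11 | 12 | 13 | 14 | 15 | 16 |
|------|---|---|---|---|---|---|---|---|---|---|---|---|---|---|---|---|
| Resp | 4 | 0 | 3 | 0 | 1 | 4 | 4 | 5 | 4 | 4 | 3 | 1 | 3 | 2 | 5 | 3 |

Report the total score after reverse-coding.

46

Reversing items 1, 2, 3, 4, 5, 8, 9 and 13 with 5 − raw:
Total = (5−4) + (5−0) + (5−3) + (5−0) + (5−1) + 4 + 4 + (5−5) + (5−4) + 4 + 3 + 1 + (5−3) + 2 + 5 + 3
      = 1 + 5 + 2 + 5 + 4 + 4 + 4 + 0 + 1 + 4 + 3 + 1 + 2 + 2 + 5 + 3 = 46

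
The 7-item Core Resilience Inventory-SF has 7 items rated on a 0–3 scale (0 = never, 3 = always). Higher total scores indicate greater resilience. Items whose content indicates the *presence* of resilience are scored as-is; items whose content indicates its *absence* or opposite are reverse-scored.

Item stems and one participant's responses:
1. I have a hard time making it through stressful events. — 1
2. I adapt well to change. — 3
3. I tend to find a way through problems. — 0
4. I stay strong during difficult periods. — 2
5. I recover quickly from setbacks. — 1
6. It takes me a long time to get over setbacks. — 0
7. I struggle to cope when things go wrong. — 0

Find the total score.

Items 1, 6, 7 describe the absence/opposite of resilience → reverse-score.
reverse-coded value = 3 − response.
  item 1: 3 − 1 = 2
  item 2: 3
  item 3: 0
  item 4: 2
  item 5: 1
  item 6: 3 − 0 = 3
  item 7: 3 − 0 = 3
Total = 2 + 3 + 0 + 2 + 1 + 3 + 3 = 14

14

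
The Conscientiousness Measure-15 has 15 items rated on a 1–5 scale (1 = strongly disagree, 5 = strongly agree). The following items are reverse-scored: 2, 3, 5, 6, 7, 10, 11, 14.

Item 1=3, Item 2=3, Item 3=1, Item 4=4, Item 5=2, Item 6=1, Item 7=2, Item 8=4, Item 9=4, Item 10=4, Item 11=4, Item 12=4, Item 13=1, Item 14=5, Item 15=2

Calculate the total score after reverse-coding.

Apply reverse scoring (reversed = (1+5) − raw = 6 − raw):
  item 2: 6 − 3 = 3
  item 3: 6 − 1 = 5
  item 5: 6 − 2 = 4
  item 6: 6 − 1 = 5
  item 7: 6 − 2 = 4
  item 10: 6 − 4 = 2
  item 11: 6 − 4 = 2
  item 14: 6 − 5 = 1
Scored items: 3, 3, 5, 4, 4, 5, 4, 4, 4, 2, 2, 4, 1, 1, 2
Total = 3 + 3 + 5 + 4 + 4 + 5 + 4 + 4 + 4 + 2 + 2 + 4 + 1 + 1 + 2 = 48

48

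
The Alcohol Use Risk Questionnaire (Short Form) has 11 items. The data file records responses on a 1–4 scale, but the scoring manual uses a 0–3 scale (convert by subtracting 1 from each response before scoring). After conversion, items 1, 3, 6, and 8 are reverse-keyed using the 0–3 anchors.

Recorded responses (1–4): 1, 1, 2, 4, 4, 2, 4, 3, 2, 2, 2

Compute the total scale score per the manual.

20

Convert to 0–3: 0, 0, 1, 3, 3, 1, 3, 2, 1, 1, 1
Reverse-coded (reversed = (0+3) − raw = 3 − raw):
  item 1: 3 − 0 = 3
  item 3: 3 − 1 = 2
  item 6: 3 − 1 = 2
  item 8: 3 − 2 = 1
Scored: 3, 0, 2, 3, 3, 2, 3, 1, 1, 1, 1
Total = 20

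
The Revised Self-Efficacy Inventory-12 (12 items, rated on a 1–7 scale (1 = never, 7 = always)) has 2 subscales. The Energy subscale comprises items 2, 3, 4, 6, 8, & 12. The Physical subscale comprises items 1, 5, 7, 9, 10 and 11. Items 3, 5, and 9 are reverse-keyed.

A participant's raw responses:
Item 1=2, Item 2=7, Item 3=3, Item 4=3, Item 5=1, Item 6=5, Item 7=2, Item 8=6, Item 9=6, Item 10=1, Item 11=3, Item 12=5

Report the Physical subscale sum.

17

Physical items: 1, 5, 7, 9, 10, 11.
Of these, items 5 and 9 are reverse-keyed; reverse-coded value = 8 − response.
  item 1: 2
  item 5: 8 − 1 = 7
  item 7: 2
  item 9: 8 − 6 = 2
  item 10: 1
  item 11: 3
Sum = 2 + 7 + 2 + 2 + 1 + 3 = 17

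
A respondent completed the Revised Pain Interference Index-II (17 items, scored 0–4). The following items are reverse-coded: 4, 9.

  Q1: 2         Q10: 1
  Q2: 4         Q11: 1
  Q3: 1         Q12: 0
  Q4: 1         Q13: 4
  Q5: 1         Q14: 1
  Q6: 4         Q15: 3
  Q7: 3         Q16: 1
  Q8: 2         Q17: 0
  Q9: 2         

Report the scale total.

Reversing items 4 and 9 with 4 − raw:
Total = 2 + 4 + 1 + (4−1) + 1 + 4 + 3 + 2 + (4−2) + 1 + 1 + 0 + 4 + 1 + 3 + 1 + 0
      = 2 + 4 + 1 + 3 + 1 + 4 + 3 + 2 + 2 + 1 + 1 + 0 + 4 + 1 + 3 + 1 + 0 = 33

33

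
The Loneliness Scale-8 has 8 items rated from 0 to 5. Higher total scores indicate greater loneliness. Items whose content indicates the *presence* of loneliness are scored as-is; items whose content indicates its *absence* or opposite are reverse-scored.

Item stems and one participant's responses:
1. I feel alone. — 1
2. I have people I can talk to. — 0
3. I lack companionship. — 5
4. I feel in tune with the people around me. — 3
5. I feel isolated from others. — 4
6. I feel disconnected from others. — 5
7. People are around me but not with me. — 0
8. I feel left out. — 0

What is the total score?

Items 2, 4 describe the absence/opposite of loneliness → reverse-score.
reverse-coded value = 5 − response.
  item 1: 1
  item 2: 5 − 0 = 5
  item 3: 5
  item 4: 5 − 3 = 2
  item 5: 4
  item 6: 5
  item 7: 0
  item 8: 0
Total = 1 + 5 + 5 + 2 + 4 + 5 + 0 + 0 = 22

22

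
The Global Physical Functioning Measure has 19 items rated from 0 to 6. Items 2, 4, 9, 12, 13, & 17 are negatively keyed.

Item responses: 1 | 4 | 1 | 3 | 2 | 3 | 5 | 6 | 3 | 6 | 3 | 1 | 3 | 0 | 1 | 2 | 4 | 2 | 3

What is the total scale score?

53

Reversing items 2, 4, 9, 12, 13 and 17 with 6 − raw:
Total = 1 + (6−4) + 1 + (6−3) + 2 + 3 + 5 + 6 + (6−3) + 6 + 3 + (6−1) + (6−3) + 0 + 1 + 2 + (6−4) + 2 + 3
      = 1 + 2 + 1 + 3 + 2 + 3 + 5 + 6 + 3 + 6 + 3 + 5 + 3 + 0 + 1 + 2 + 2 + 2 + 3 = 53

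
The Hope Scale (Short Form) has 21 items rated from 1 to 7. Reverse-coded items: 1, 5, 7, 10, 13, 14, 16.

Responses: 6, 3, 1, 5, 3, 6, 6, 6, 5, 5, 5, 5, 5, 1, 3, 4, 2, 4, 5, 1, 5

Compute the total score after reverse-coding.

82

Raw sum = 86. Reverse-coded items: 1, 5, 7, 10, 13, 14, 16; their raw sum = 30.
Each reversal replaces raw with 8 − raw, changing the total by 8 − 2·raw per item.
Total = 86 + 7·8 − 2·30 = 86 + 56 − 60 = 82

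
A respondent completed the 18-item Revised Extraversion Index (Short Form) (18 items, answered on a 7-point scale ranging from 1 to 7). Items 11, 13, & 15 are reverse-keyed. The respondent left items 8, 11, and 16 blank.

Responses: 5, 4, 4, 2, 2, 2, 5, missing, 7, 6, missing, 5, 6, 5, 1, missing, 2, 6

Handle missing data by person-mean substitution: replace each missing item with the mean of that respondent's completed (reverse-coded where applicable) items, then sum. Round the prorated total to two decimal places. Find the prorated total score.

Reverse-coded (reversed = (1+7) − raw = 8 − raw):
  item 13: 8 − 6 = 2
  item 15: 8 − 1 = 7
Completed scored items (15 of 18): 5, 4, 4, 2, 2, 2, 5, 7, 6, 5, 2, 5, 7, 2, 6; sum = 64.
Person mean = 64 / 15 ≈ 4.2667
Prorated total = (64 / 15) × 18 = 76.80 (to 2 dp)

76.80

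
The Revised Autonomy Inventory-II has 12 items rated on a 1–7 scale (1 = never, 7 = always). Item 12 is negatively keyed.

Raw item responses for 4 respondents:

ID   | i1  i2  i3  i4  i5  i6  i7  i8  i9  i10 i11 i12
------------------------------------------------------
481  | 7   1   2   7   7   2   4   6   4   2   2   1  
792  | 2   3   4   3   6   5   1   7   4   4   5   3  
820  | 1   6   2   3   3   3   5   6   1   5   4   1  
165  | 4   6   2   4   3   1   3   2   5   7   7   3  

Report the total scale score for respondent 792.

Respondent 792 raw: 2, 3, 4, 3, 6, 5, 1, 7, 4, 4, 5, 3.
Reverse-coded (reverse-coded value = 8 − response):
  item 1: 2
  item 2: 3
  item 3: 4
  item 4: 3
  item 5: 6
  item 6: 5
  item 7: 1
  item 8: 7
  item 9: 4
  item 10: 4
  item 11: 5
  item 12: 8 − 3 = 5
Sum = 2 + 3 + 4 + 3 + 6 + 5 + 1 + 7 + 4 + 4 + 5 + 5 = 49

49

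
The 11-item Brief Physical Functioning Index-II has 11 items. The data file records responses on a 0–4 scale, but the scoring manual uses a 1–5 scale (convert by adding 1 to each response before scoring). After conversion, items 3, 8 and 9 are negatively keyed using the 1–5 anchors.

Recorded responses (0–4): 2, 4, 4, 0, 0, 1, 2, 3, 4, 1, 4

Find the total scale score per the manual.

26

Convert to 1–5: 3, 5, 5, 1, 1, 2, 3, 4, 5, 2, 5
Reverse-coded (on a 1–5 scale, reversed = 6 − raw):
  item 3: 6 − 5 = 1
  item 8: 6 − 4 = 2
  item 9: 6 − 5 = 1
Scored: 3, 5, 1, 1, 1, 2, 3, 2, 1, 2, 5
Total = 26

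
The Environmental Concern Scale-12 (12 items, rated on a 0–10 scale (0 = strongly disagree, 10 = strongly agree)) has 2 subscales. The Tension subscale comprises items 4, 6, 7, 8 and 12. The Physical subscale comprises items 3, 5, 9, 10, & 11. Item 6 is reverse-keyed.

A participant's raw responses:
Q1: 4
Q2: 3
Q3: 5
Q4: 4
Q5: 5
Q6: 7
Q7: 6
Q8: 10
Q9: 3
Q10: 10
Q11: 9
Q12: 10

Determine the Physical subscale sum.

Physical items: 3, 5, 9, 10, 11.
  item 3: 5
  item 5: 5
  item 9: 3
  item 10: 10
  item 11: 9
Sum = 5 + 5 + 3 + 10 + 9 = 32

32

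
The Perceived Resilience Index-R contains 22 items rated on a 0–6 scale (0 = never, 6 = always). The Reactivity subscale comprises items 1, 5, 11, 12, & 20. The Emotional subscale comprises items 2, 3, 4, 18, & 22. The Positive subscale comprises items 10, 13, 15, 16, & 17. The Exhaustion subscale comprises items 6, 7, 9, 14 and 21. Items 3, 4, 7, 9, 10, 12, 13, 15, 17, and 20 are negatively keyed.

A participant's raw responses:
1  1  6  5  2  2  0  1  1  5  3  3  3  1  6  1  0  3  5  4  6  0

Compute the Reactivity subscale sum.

Reactivity items: 1, 5, 11, 12, 20.
Of these, items 12 and 20 are negatively keyed; reversed = (0+6) − raw = 6 − raw.
  item 1: 1
  item 5: 2
  item 11: 3
  item 12: 6 − 3 = 3
  item 20: 6 − 4 = 2
Sum = 1 + 2 + 3 + 3 + 2 = 11

11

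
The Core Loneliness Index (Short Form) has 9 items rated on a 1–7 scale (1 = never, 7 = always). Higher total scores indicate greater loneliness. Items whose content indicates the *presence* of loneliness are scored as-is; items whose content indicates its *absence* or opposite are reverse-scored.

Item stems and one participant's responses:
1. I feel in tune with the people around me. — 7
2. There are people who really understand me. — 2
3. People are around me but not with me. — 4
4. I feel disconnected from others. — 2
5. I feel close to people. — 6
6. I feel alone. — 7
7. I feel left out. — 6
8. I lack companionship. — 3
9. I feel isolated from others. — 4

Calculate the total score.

35

Items 1, 2, 5 describe the absence/opposite of loneliness → reverse-score.
reversed = (1+7) − raw = 8 − raw.
  item 1: 8 − 7 = 1
  item 2: 8 − 2 = 6
  item 3: 4
  item 4: 2
  item 5: 8 − 6 = 2
  item 6: 7
  item 7: 6
  item 8: 3
  item 9: 4
Total = 1 + 6 + 4 + 2 + 2 + 7 + 6 + 3 + 4 = 35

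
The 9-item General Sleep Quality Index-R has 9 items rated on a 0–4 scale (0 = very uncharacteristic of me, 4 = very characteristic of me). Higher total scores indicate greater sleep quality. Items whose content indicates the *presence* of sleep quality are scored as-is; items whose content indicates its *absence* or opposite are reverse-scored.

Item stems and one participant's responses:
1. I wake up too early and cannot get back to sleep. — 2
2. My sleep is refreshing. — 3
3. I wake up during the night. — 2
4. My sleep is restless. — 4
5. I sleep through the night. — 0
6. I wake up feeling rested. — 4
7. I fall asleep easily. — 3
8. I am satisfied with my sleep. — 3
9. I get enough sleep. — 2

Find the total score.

19

Items 1, 3, 4 describe the absence/opposite of sleep quality → reverse-score.
reversed = (0+4) − raw = 4 − raw.
  item 1: 4 − 2 = 2
  item 2: 3
  item 3: 4 − 2 = 2
  item 4: 4 − 4 = 0
  item 5: 0
  item 6: 4
  item 7: 3
  item 8: 3
  item 9: 2
Total = 2 + 3 + 2 + 0 + 0 + 4 + 3 + 3 + 2 = 19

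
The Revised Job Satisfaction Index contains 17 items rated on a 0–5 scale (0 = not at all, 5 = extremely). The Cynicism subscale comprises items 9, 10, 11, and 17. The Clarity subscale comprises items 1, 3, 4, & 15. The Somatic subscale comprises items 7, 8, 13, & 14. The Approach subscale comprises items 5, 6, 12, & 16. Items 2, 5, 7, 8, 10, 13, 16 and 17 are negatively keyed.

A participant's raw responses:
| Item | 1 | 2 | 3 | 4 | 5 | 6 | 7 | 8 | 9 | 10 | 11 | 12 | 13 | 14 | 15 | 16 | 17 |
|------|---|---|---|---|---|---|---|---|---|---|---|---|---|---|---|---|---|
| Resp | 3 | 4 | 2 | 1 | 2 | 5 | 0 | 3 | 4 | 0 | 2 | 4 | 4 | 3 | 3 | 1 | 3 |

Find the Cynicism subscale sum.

13

Cynicism items: 9, 10, 11, 17.
Of these, items 10 & 17 are negatively keyed; on a 0–5 scale, reversed = 5 − raw.
  item 9: 4
  item 10: 5 − 0 = 5
  item 11: 2
  item 17: 5 − 3 = 2
Sum = 4 + 5 + 2 + 2 = 13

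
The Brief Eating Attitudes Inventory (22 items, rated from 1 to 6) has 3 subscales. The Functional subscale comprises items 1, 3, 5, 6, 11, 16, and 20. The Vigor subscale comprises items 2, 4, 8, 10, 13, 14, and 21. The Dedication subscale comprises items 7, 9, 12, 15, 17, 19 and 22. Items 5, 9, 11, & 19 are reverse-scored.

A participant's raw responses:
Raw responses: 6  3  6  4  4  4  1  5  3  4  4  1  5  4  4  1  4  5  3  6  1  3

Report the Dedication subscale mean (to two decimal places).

3.00

Dedication items: 7, 9, 12, 15, 17, 19, 22.
Of these, items 9 & 19 are reverse-scored; reverse-coded value = 7 − response.
  item 7: 1
  item 9: 7 − 3 = 4
  item 12: 1
  item 15: 4
  item 17: 4
  item 19: 7 − 3 = 4
  item 22: 3
Sum = 1 + 4 + 1 + 4 + 4 + 4 + 3 = 21
Mean = 21 / 7 = 3.00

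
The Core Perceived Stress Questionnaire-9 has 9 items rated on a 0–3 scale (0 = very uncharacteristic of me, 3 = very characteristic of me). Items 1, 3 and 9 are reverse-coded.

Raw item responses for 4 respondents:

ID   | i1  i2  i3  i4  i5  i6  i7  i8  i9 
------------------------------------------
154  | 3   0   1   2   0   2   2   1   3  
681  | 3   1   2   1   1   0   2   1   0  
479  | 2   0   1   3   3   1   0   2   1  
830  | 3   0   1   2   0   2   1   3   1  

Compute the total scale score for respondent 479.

14

Respondent 479 raw: 2, 0, 1, 3, 3, 1, 0, 2, 1.
Reverse-coded (reverse-coded value = 3 − response):
  item 1: 3 − 2 = 1
  item 2: 0
  item 3: 3 − 1 = 2
  item 4: 3
  item 5: 3
  item 6: 1
  item 7: 0
  item 8: 2
  item 9: 3 − 1 = 2
Sum = 1 + 0 + 2 + 3 + 3 + 1 + 0 + 2 + 2 = 14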